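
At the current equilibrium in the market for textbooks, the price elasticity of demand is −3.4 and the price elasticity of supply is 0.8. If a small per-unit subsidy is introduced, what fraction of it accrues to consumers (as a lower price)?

Consumer share = 4/21

For a small subsidy around the equilibrium, the benefit split depends on the relative slopes, which at a point are proportional to the elasticities.
Buyer share = εs/(εs + |εd|) = 0.8/(0.8 + 3.4) = 4/21; seller share = |εd|/(εs + |εd|) = 17/21.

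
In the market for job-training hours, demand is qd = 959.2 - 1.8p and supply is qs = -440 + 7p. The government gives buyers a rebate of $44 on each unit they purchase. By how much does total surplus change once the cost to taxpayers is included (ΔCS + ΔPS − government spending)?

Pre-subsidy: 959.2 - 1.8p = -440 + 7p gives p* = 159, q* = 673.
With the rebate, buyers effectively pay pb = ps − 44, where ps is the price sellers receive.
Demand in terms of ps becomes qd = 959.2 − 1.8(ps − 44) = 1038.4 - 1.8ps. Setting this equal to supply: 1038.4 - 1.8ps = -440 + 7ps, so ps = 168.
Buyers pay pb = 168 − 44 = 124; q' = -440 + 7·168 = 736.
ΔCS = ½(673 + 736)(159 − 124) = 24657.5; ΔPS = ½(673 + 736)(168 − 159) = 6340.5.
Government spending = 44 × 736 = 32384.
Net change = 24657.5 + 6340.5 − 32384 = -1386. The loss equals the DWL triangle ½·44·63.

Net change in total surplus = -$1386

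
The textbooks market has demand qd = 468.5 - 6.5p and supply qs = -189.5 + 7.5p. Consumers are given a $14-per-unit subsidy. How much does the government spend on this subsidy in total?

Pre-subsidy: 468.5 - 6.5p = -189.5 + 7.5p gives p* = 47, q* = 163.
With the rebate, buyers effectively pay pb = ps − 14, where ps is the price sellers receive.
Demand in terms of ps becomes qd = 468.5 − 6.5(ps − 14) = 559.5 - 6.5ps. Setting this equal to supply: 559.5 - 6.5ps = -189.5 + 7.5ps, so ps = 53.5.
Buyers pay pb = 53.5 − 14 = 39.5; q' = -189.5 + 7.5·53.5 = 211.75.
Government outlay = subsidy × quantity = 14 × 211.75 = 2964.5.

Government cost = $2964.5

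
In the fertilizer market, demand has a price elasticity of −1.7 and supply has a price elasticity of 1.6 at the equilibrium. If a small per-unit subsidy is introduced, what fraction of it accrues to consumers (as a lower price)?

For a small subsidy around the equilibrium, the benefit split depends on the relative slopes, which at a point are proportional to the elasticities.
Buyer share = εs/(εs + |εd|) = 1.6/(1.6 + 1.7) = 16/33; seller share = |εd|/(εs + |εd|) = 17/33.

Consumer share = 16/33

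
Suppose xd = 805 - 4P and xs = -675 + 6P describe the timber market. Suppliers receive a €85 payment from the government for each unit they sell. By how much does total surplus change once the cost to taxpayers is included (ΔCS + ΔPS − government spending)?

Pre-subsidy: 805 - 4P = -675 + 6P gives P* = 148, x* = 213.
With the subsidy, sellers receive Ps = Pb + 85 for each unit, where Pb is the price buyers pay.
Supply in terms of Pb becomes xs = -675 + 6(Pb + 85) = -165 + 6Pb. Setting this equal to demand: 805 - 4Pb = -165 + 6Pb, so Pb = 97.
Sellers receive Ps = 97 + 85 = 182; x' = 805 − 4·97 = 417.
ΔCS = ½(213 + 417)(148 − 97) = 16065; ΔPS = ½(213 + 417)(182 − 148) = 10710.
Government spending = 85 × 417 = 35445.
Net change = 16065 + 10710 − 35445 = -8670. The loss equals the DWL triangle ½·85·204.

Net change in total surplus = -€8670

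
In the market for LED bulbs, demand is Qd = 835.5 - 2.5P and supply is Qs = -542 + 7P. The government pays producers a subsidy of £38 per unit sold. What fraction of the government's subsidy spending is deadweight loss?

Pre-subsidy: 835.5 - 2.5P = -542 + 7P gives P* = 145, Q* = 473.
With the subsidy, sellers receive Ps = Pb + 38 for each unit, where Pb is the price buyers pay.
Supply in terms of Pb becomes Qs = -542 + 7(Pb + 38) = -276 + 7Pb. Setting this equal to demand: 835.5 - 2.5Pb = -276 + 7Pb, so Pb = 117.
Sellers receive Ps = 117 + 38 = 155; Q' = 835.5 − 2.5·117 = 543.
ΔCS = ½(473 + 543)(145 − 117) = 14224; ΔPS = ½(473 + 543)(155 − 145) = 5080.
Government spending = 38 × 543 = 20634.
DWL = ½ × 38 × (543 − 473) = 1330; fraction = 1330 / 20634 = 35/543.

DWL / government spending = 35/543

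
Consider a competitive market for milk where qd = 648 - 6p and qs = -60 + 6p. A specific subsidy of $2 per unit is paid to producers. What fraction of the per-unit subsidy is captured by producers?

Producer share = 0.5

Pre-subsidy: 648 - 6p = -60 + 6p gives p* = 59, q* = 294.
With the subsidy, sellers receive ps = pb + 2 for each unit, where pb is the price buyers pay.
Supply in terms of pb becomes qs = -60 + 6(pb + 2) = -48 + 6pb. Setting this equal to demand: 648 - 6pb = -48 + 6pb, so pb = 58.
Sellers receive ps = 58 + 2 = 60; q' = 648 − 6·58 = 300.
Buyers' price falls by p* − pb = 59 − 58 = 1; sellers' price rises by ps − p* = 60 − 59 = 1.
So producers capture 1/2 = 0.5 of each unit of subsidy.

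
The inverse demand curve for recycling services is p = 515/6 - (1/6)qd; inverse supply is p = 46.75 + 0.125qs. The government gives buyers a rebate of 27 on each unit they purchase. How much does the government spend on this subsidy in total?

Government cost = 42822/7

Pre-subsidy: 515/6 - (1/6)q = 46.75 + 0.125q gives q* = 134 and p* = 63.5.
With the rebate, buyers effectively pay pb = ps − 27, where ps is the price sellers receive.
On the curves, pb = 515/6 - (1/6)q and ps = 46.75 + 0.125q; the wedge ps − pb = 27 gives 46.75 + 0.125q − (515/6 - (1/6)q) = 27, so q' = 1586/7.
Then pb = 515/6 − (1/6)·(1586/7) = 673/14 and ps = 46.75 + 0.125·(1586/7) = 1051/14.
Government outlay = subsidy × quantity = 27 × 1586/7 = 42822/7.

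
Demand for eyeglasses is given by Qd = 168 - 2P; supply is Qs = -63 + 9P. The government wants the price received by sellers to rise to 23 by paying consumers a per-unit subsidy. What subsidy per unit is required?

Required subsidy s = 11 per unit

At a seller price of 23, quantity supplied is -63 + 9·23 = 144.
Buyers absorb 144 only when they pay Pb with 168 − 2·Pb = 144, i.e. Pb = 12.
s = Ps − Pb = 23 − 12 = 11.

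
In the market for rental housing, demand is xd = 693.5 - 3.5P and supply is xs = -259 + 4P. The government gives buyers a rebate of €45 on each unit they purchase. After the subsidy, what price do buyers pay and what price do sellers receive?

Buyers pay €103; sellers receive €148

Pre-subsidy: 693.5 - 3.5P = -259 + 4P gives P* = 127, x* = 249.
With the rebate, buyers effectively pay Pb = Ps − 45, where Ps is the price sellers receive.
Demand in terms of Ps becomes xd = 693.5 − 3.5(Ps − 45) = 851 - 3.5Ps. Setting this equal to supply: 851 - 3.5Ps = -259 + 4Ps, so Ps = 148.
Buyers pay Pb = 148 − 45 = 103; x' = -259 + 4·148 = 333.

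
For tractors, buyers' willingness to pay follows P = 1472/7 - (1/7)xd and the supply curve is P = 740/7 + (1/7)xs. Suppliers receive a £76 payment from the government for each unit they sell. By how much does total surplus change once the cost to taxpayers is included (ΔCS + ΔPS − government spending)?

Net change in total surplus = -£10108

Pre-subsidy: 1472/7 - (1/7)x = 740/7 + (1/7)x gives x* = 366 and P* = 158.
With the subsidy, sellers receive Ps = Pb + 76 for each unit, where Pb is the price buyers pay.
On the curves, Pb = 1472/7 - (1/7)x and Ps = 740/7 + (1/7)x; the wedge Ps − Pb = 76 gives 740/7 + (1/7)x − (1472/7 - (1/7)x) = 76, so x' = 632.
Then Pb = 1472/7 − (1/7)·632 = 120 and Ps = 740/7 + (1/7)·632 = 196.
ΔCS = ½(366 + 632)(158 − 120) = 18962; ΔPS = ½(366 + 632)(196 − 158) = 18962.
Government spending = 76 × 632 = 48032.
Net change = 18962 + 18962 − 48032 = -10108. The loss equals the DWL triangle ½·76·266.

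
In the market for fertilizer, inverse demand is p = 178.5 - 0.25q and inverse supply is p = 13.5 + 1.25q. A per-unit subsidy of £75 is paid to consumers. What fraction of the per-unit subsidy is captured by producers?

Producer share = 5/6

Pre-subsidy: 178.5 - 0.25q = 13.5 + 1.25q gives q* = 110 and p* = 151.
With the rebate, buyers effectively pay pb = ps − 75, where ps is the price sellers receive.
On the curves, pb = 178.5 - 0.25q and ps = 13.5 + 1.25q; the wedge ps − pb = 75 gives 13.5 + 1.25q − (178.5 - 0.25q) = 75, so q' = 160.
Then pb = 178.5 − 0.25·160 = 138.5 and ps = 13.5 + 1.25·160 = 213.5.
Buyers' price falls by p* − pb = 151 − 138.5 = 12.5; sellers' price rises by ps − p* = 213.5 − 151 = 62.5.
So producers capture 62.5/75 = 5/6 of each unit of subsidy.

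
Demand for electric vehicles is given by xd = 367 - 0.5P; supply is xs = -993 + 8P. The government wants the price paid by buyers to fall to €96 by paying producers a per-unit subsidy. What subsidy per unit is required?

At a buyer price of 96, quantity demanded is 367 − 0.5·96 = 319.
Sellers supply 319 only when they receive Ps with -993 + 8·Ps = 319, i.e. Ps = 164.
s = Ps − Pb = 164 − 96 = 68.

Required subsidy s = €68 per unit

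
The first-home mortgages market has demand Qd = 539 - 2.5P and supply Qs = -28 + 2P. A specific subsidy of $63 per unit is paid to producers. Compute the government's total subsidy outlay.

Pre-subsidy: 539 - 2.5P = -28 + 2P gives P* = 126, Q* = 224.
With the subsidy, sellers receive Ps = Pb + 63 for each unit, where Pb is the price buyers pay.
Supply in terms of Pb becomes Qs = -28 + 2(Pb + 63) = 98 + 2Pb. Setting this equal to demand: 539 - 2.5Pb = 98 + 2Pb, so Pb = 98.
Sellers receive Ps = 98 + 63 = 161; Q' = 539 − 2.5·98 = 294.
Government outlay = subsidy × quantity = 63 × 294 = 18522.

Government cost = $18522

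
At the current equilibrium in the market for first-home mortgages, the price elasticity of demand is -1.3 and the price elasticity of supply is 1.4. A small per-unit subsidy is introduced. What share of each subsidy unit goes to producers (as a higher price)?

Producer share = 13/27

For a small subsidy around the equilibrium, the benefit split depends on the relative slopes, which at a point are proportional to the elasticities.
Buyer share = εs/(εs + |εd|) = 1.4/(1.4 + 1.3) = 14/27; seller share = |εd|/(εs + |εd|) = 13/27.
So producers capture 13/27 of the subsidy.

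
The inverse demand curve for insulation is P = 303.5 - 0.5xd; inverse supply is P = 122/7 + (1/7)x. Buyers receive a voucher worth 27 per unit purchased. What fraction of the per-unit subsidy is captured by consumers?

Consumer share = 7/9

Pre-subsidy: 303.5 - 0.5x = 122/7 + (1/7)x gives x* = 445 and P* = 81.
With the rebate, buyers effectively pay Pb = Ps − 27, where Ps is the price sellers receive.
On the curves, Pb = 303.5 - 0.5x and Ps = 122/7 + (1/7)x; the wedge Ps − Pb = 27 gives 122/7 + (1/7)x − (303.5 - 0.5x) = 27, so x' = 487.
Then Pb = 303.5 − 0.5·487 = 60 and Ps = 122/7 + (1/7)·487 = 87.
Buyers' price falls by P* − Pb = 81 − 60 = 21; sellers' price rises by Ps − P* = 87 − 81 = 6.
So consumers capture 21/27 = 7/9 of each unit of subsidy.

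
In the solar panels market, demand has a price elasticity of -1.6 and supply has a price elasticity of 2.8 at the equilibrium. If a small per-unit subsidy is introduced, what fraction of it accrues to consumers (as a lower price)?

For a small subsidy around the equilibrium, the benefit split depends on the relative slopes, which at a point are proportional to the elasticities.
Buyer share = εs/(εs + |εd|) = 2.8/(2.8 + 1.6) = 7/11; seller share = |εd|/(εs + |εd|) = 4/11.

Consumer share = 7/11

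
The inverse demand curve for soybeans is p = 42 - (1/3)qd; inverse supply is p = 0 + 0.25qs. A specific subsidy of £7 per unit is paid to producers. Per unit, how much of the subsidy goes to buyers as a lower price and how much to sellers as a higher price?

Buyers gain £4 per unit; sellers gain £3 per unit

Pre-subsidy: 42 - (1/3)q = 0 + 0.25q gives q* = 72 and p* = 18.
With the subsidy, sellers receive ps = pb + 7 for each unit, where pb is the price buyers pay.
On the curves, pb = 42 - (1/3)q and ps = 0 + 0.25q; the wedge ps − pb = 7 gives 0 + 0.25q − (42 - (1/3)q) = 7, so q' = 84.
Then pb = 42 − (1/3)·84 = 14 and ps = 0 + 0.25·84 = 21.
Buyers' price falls by p* − pb = 18 − 14 = 4; sellers' price rises by ps − p* = 21 − 18 = 3.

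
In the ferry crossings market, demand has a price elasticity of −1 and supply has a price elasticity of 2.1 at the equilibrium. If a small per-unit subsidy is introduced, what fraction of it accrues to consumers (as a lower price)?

Consumer share = 21/31

For a small subsidy around the equilibrium, the benefit split depends on the relative slopes, which at a point are proportional to the elasticities.
Buyer share = εs/(εs + |εd|) = 2.1/(2.1 + 1) = 21/31; seller share = |εd|/(εs + |εd|) = 10/31.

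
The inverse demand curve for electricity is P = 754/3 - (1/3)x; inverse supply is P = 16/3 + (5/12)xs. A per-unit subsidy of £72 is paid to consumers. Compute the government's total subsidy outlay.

Pre-subsidy: 754/3 - (1/3)x = 16/3 + (5/12)x gives x* = 328 and P* = 142.
With the rebate, buyers effectively pay Pb = Ps − 72, where Ps is the price sellers receive.
On the curves, Pb = 754/3 - (1/3)x and Ps = 16/3 + (5/12)x; the wedge Ps − Pb = 72 gives 16/3 + (5/12)x − (754/3 - (1/3)x) = 72, so x' = 424.
Then Pb = 754/3 − (1/3)·424 = 110 and Ps = 16/3 + (5/12)·424 = 182.
Government outlay = subsidy × quantity = 72 × 424 = 30528.

Government cost = £30528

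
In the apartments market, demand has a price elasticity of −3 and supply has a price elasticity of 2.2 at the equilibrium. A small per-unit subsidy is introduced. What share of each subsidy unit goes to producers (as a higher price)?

For a small subsidy around the equilibrium, the benefit split depends on the relative slopes, which at a point are proportional to the elasticities.
Buyer share = εs/(εs + |εd|) = 2.2/(2.2 + 3) = 11/26; seller share = |εd|/(εs + |εd|) = 15/26.
So producers capture 15/26 of the subsidy.

Producer share = 15/26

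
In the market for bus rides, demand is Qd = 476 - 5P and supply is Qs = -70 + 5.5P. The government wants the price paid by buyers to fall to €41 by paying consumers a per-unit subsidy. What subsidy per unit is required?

Required subsidy s = €21 per unit

At a buyer price of 41, quantity demanded is 476 − 5·41 = 271.
Sellers supply 271 only when they receive Ps with -70 + 5.5·Ps = 271, i.e. Ps = 62.
s = Ps − Pb = 62 − 41 = 21.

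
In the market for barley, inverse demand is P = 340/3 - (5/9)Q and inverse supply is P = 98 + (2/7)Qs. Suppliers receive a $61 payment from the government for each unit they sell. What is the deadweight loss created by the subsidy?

Pre-subsidy: 340/3 - (5/9)Q = 98 + (2/7)Q gives Q* = 966/53 and P* = 5470/53.
With the subsidy, sellers receive Ps = Pb + 61 for each unit, where Pb is the price buyers pay.
On the curves, Pb = 340/3 - (5/9)Q and Ps = 98 + (2/7)Q; the wedge Ps − Pb = 61 gives 98 + (2/7)Q − (340/3 - (5/9)Q) = 61, so Q' = 4809/53.
Then Pb = 340/3 − (5/9)·(4809/53) = 3335/53 and Ps = 98 + (2/7)·(4809/53) = 6568/53.
The subsidy expands output by 4809/53 − 966/53 = 3843/53 past the efficient level; on those units the gap between marginal cost and willingness to pay runs from 0 up to 61.
DWL = ½ × 61 × 3843/53 = 234423/106.

Deadweight loss = 234423/106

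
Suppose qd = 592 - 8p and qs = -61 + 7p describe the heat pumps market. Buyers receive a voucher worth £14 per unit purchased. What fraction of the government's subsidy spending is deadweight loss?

DWL / government spending = 49/555

Pre-subsidy: 592 - 8p = -61 + 7p gives p* = 653/15, q* = 3656/15.
With the rebate, buyers effectively pay pb = ps − 14, where ps is the price sellers receive.
Demand in terms of ps becomes qd = 592 − 8(ps − 14) = 704 - 8ps. Setting this equal to supply: 704 - 8ps = -61 + 7ps, so ps = 51.
Buyers pay pb = 51 − 14 = 37; q' = -61 + 7·51 = 296.
ΔCS = ½(3656/15 + 296)(653/15 − 37) = 396704/225; ΔPS = ½(3656/15 + 296)(51 − 653/15) = 453376/225.
Government spending = 14 × 296 = 4144.
DWL = ½ × 14 × (296 − 3656/15) = 5488/15; fraction = (5488/15) / 4144 = 49/555.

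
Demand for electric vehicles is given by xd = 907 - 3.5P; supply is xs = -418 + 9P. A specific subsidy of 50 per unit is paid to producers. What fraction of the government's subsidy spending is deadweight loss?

Pre-subsidy: 907 - 3.5P = -418 + 9P gives P* = 106, x* = 536.
With the subsidy, sellers receive Ps = Pb + 50 for each unit, where Pb is the price buyers pay.
Supply in terms of Pb becomes xs = -418 + 9(Pb + 50) = 32 + 9Pb. Setting this equal to demand: 907 - 3.5Pb = 32 + 9Pb, so Pb = 70.
Sellers receive Ps = 70 + 50 = 120; x' = 907 − 3.5·70 = 662.
ΔCS = ½(536 + 662)(106 − 70) = 21564; ΔPS = ½(536 + 662)(120 − 106) = 8386.
Government spending = 50 × 662 = 33100.
DWL = ½ × 50 × (662 − 536) = 3150; fraction = 3150 / 33100 = 63/662.

DWL / government spending = 63/662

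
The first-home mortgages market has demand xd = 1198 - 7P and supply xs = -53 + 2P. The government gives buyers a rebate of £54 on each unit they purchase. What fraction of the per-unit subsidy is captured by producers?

Pre-subsidy: 1198 - 7P = -53 + 2P gives P* = 139, x* = 225.
With the rebate, buyers effectively pay Pb = Ps − 54, where Ps is the price sellers receive.
Demand in terms of Ps becomes xd = 1198 − 7(Ps − 54) = 1576 - 7Ps. Setting this equal to supply: 1576 - 7Ps = -53 + 2Ps, so Ps = 181.
Buyers pay Pb = 181 − 54 = 127; x' = -53 + 2·181 = 309.
Buyers' price falls by P* − Pb = 139 − 127 = 12; sellers' price rises by Ps − P* = 181 − 139 = 42.
So producers capture 42/54 = 7/9 of each unit of subsidy.

Producer share = 7/9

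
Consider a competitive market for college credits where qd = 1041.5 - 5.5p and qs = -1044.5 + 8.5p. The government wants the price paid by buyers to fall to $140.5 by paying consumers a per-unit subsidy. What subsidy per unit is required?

At a buyer price of 140.5, quantity demanded is 1041.5 − 5.5·140.5 = 268.75.
Sellers supply 268.75 only when they receive ps with -1044.5 + 8.5·ps = 268.75, i.e. ps = 154.5.
s = ps − pb = 154.5 − 140.5 = 14.

Required subsidy s = $14 per unit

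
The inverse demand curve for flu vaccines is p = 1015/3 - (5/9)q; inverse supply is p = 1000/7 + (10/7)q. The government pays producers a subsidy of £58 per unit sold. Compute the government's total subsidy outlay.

Pre-subsidy: 1015/3 - (5/9)q = 1000/7 + (10/7)q gives q* = 98.52 and p* = 283.6.
With the subsidy, sellers receive ps = pb + 58 for each unit, where pb is the price buyers pay.
On the curves, pb = 1015/3 - (5/9)q and ps = 1000/7 + (10/7)q; the wedge ps − pb = 58 gives 1000/7 + (10/7)q − (1015/3 - (5/9)q) = 58, so q' = 127.752.
Then pb = 1015/3 − (5/9)·127.752 = 267.36 and ps = 1000/7 + (10/7)·127.752 = 325.36.
Government outlay = subsidy × quantity = 58 × 127.752 = 7409.616.

Government cost = £7409.616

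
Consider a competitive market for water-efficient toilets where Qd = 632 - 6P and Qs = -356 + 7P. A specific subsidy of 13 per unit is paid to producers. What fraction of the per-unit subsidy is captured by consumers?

Pre-subsidy: 632 - 6P = -356 + 7P gives P* = 76, Q* = 176.
With the subsidy, sellers receive Ps = Pb + 13 for each unit, where Pb is the price buyers pay.
Supply in terms of Pb becomes Qs = -356 + 7(Pb + 13) = -265 + 7Pb. Setting this equal to demand: 632 - 6Pb = -265 + 7Pb, so Pb = 69.
Sellers receive Ps = 69 + 13 = 82; Q' = 632 − 6·69 = 218.
Buyers' price falls by P* − Pb = 76 − 69 = 7; sellers' price rises by Ps − P* = 82 − 76 = 6.
So consumers capture 7/13 = 7/13 of each unit of subsidy.

Consumer share = 7/13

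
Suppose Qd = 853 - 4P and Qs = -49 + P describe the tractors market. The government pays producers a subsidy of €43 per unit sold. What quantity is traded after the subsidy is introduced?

Q' = 165.8

Pre-subsidy: 853 - 4P = -49 + P gives P* = 180.4, Q* = 131.4.
With the subsidy, sellers receive Ps = Pb + 43 for each unit, where Pb is the price buyers pay.
Supply in terms of Pb becomes Qs = -49 + 1(Pb + 43) = -6 + Pb. Setting this equal to demand: 853 - 4Pb = -6 + Pb, so Pb = 171.8.
Sellers receive Ps = 171.8 + 43 = 214.8; Q' = 853 − 4·171.8 = 165.8.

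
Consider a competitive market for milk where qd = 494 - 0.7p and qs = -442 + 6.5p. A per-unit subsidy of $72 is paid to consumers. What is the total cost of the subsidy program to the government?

Government cost = $32292

Pre-subsidy: 494 - 0.7p = -442 + 6.5p gives p* = 130, q* = 403.
With the rebate, buyers effectively pay pb = ps − 72, where ps is the price sellers receive.
Demand in terms of ps becomes qd = 494 − 0.7(ps − 72) = 544.4 - 0.7ps. Setting this equal to supply: 544.4 - 0.7ps = -442 + 6.5ps, so ps = 137.
Buyers pay pb = 137 − 72 = 65; q' = -442 + 6.5·137 = 448.5.
Government outlay = subsidy × quantity = 72 × 448.5 = 32292.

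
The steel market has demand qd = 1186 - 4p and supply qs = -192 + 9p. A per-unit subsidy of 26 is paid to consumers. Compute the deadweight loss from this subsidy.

Pre-subsidy: 1186 - 4p = -192 + 9p gives p* = 106, q* = 762.
With the rebate, buyers effectively pay pb = ps − 26, where ps is the price sellers receive.
Demand in terms of ps becomes qd = 1186 − 4(ps − 26) = 1290 - 4ps. Setting this equal to supply: 1290 - 4ps = -192 + 9ps, so ps = 114.
Buyers pay pb = 114 − 26 = 88; q' = -192 + 9·114 = 834.
The subsidy expands output by 834 − 762 = 72 past the efficient level; on those units the gap between marginal cost and willingness to pay runs from 0 up to 26.
DWL = ½ × 26 × 72 = 936.

Deadweight loss = 936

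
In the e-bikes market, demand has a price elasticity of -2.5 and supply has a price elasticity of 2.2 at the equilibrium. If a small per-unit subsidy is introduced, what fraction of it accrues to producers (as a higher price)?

Producer share = 25/47

For a small subsidy around the equilibrium, the benefit split depends on the relative slopes, which at a point are proportional to the elasticities.
Buyer share = εs/(εs + |εd|) = 2.2/(2.2 + 2.5) = 22/47; seller share = |εd|/(εs + |εd|) = 25/47.
So producers capture 25/47 of the subsidy.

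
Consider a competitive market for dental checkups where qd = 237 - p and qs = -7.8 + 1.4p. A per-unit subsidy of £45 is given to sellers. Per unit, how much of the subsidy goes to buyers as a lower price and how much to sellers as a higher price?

Pre-subsidy: 237 - p = -7.8 + 1.4p gives p* = 102, q* = 135.
With the subsidy, sellers receive ps = pb + 45 for each unit, where pb is the price buyers pay.
Supply in terms of pb becomes qs = -7.8 + 1.4(pb + 45) = 55.2 + 1.4pb. Setting this equal to demand: 237 - pb = 55.2 + 1.4pb, so pb = 75.75.
Sellers receive ps = 75.75 + 45 = 120.75; q' = 237 − 1·75.75 = 161.25.
Buyers' price falls by p* − pb = 102 − 75.75 = 26.25; sellers' price rises by ps − p* = 120.75 − 102 = 18.75.

Buyers gain £26.25 per unit; sellers gain £18.75 per unit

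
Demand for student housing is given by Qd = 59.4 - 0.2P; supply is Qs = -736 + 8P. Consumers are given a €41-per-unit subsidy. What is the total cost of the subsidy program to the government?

Government cost = €1968

Pre-subsidy: 59.4 - 0.2P = -736 + 8P gives P* = 97, Q* = 40.
With the rebate, buyers effectively pay Pb = Ps − 41, where Ps is the price sellers receive.
Demand in terms of Ps becomes Qd = 59.4 − 0.2(Ps − 41) = 67.6 - 0.2Ps. Setting this equal to supply: 67.6 - 0.2Ps = -736 + 8Ps, so Ps = 98.
Buyers pay Pb = 98 − 41 = 57; Q' = -736 + 8·98 = 48.
Government outlay = subsidy × quantity = 41 × 48 = 1968.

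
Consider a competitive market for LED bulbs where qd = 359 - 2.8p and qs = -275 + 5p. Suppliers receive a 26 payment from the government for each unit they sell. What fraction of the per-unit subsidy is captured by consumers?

Pre-subsidy: 359 - 2.8p = -275 + 5p gives p* = 3170/39, q* = 5125/39.
With the subsidy, sellers receive ps = pb + 26 for each unit, where pb is the price buyers pay.
Supply in terms of pb becomes qs = -275 + 5(pb + 26) = -145 + 5pb. Setting this equal to demand: 359 - 2.8pb = -145 + 5pb, so pb = 840/13.
Sellers receive ps = 840/13 + 26 = 1178/13; q' = 359 − 2.8·(840/13) = 2315/13.
Buyers' price falls by p* − pb = 3170/39 − 840/13 = 50/3; sellers' price rises by ps − p* = 1178/13 − 3170/39 = 28/3.
So consumers capture (50/3)/26 = 25/39 of each unit of subsidy.

Consumer share = 25/39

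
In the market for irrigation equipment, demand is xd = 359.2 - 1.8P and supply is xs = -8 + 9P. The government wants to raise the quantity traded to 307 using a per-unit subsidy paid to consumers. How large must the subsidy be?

Required subsidy s = 6 per unit

At x = 307, invert demand for the buyer price: Pb = (359.2 − 307)/1.8 = 29; invert supply for the seller price: Ps = (307 − (-8))/9 = 35.
The subsidy must fill the gap: s = Ps − Pb = 35 − 29 = 6.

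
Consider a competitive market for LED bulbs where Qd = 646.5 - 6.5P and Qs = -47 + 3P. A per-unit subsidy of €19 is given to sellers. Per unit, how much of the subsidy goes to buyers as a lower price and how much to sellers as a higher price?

Pre-subsidy: 646.5 - 6.5P = -47 + 3P gives P* = 73, Q* = 172.
With the subsidy, sellers receive Ps = Pb + 19 for each unit, where Pb is the price buyers pay.
Supply in terms of Pb becomes Qs = -47 + 3(Pb + 19) = 10 + 3Pb. Setting this equal to demand: 646.5 - 6.5Pb = 10 + 3Pb, so Pb = 67.
Sellers receive Ps = 67 + 19 = 86; Q' = 646.5 − 6.5·67 = 211.
Buyers' price falls by P* − Pb = 73 − 67 = 6; sellers' price rises by Ps − P* = 86 − 73 = 13.

Buyers gain €6 per unit; sellers gain €13 per unit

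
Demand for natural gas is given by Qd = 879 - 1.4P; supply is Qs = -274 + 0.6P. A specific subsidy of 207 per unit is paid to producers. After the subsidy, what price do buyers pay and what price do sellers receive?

Pre-subsidy: 879 - 1.4P = -274 + 0.6P gives P* = 576.5, Q* = 71.9.
With the subsidy, sellers receive Ps = Pb + 207 for each unit, where Pb is the price buyers pay.
Supply in terms of Pb becomes Qs = -274 + 0.6(Pb + 207) = -149.8 + 0.6Pb. Setting this equal to demand: 879 - 1.4Pb = -149.8 + 0.6Pb, so Pb = 514.4.
Sellers receive Ps = 514.4 + 207 = 721.4; Q' = 879 − 1.4·514.4 = 158.84.

Buyers pay 514.4; sellers receive 721.4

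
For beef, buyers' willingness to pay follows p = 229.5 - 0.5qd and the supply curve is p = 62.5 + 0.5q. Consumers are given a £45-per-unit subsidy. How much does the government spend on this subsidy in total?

Pre-subsidy: 229.5 - 0.5q = 62.5 + 0.5q gives q* = 167 and p* = 146.
With the rebate, buyers effectively pay pb = ps − 45, where ps is the price sellers receive.
On the curves, pb = 229.5 - 0.5q and ps = 62.5 + 0.5q; the wedge ps − pb = 45 gives 62.5 + 0.5q − (229.5 - 0.5q) = 45, so q' = 212.
Then pb = 229.5 − 0.5·212 = 123.5 and ps = 62.5 + 0.5·212 = 168.5.
Government outlay = subsidy × quantity = 45 × 212 = 9540.

Government cost = £9540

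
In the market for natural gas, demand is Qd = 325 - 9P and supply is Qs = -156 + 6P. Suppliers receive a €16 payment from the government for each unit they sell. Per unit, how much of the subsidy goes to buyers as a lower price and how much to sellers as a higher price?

Pre-subsidy: 325 - 9P = -156 + 6P gives P* = 481/15, Q* = 36.4.
With the subsidy, sellers receive Ps = Pb + 16 for each unit, where Pb is the price buyers pay.
Supply in terms of Pb becomes Qs = -156 + 6(Pb + 16) = -60 + 6Pb. Setting this equal to demand: 325 - 9Pb = -60 + 6Pb, so Pb = 77/3.
Sellers receive Ps = 77/3 + 16 = 125/3; Q' = 325 − 9·(77/3) = 94.
Buyers' price falls by P* − Pb = 481/15 − 77/3 = 6.4; sellers' price rises by Ps − P* = 125/3 − 481/15 = 9.6.

Buyers gain €6.4 per unit; sellers gain €9.6 per unit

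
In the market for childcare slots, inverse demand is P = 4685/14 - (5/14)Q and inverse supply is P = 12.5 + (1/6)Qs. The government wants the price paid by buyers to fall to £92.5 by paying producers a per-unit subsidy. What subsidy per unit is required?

Required subsidy s = £33 per unit

At a buyer price of 92.5, quantity demanded is 937 − 2.8·92.5 = 678.
Sellers supply 678 only when they receive Ps = 12.5 + (1/6)·678 = 125.5.
s = Ps − Pb = 125.5 − 92.5 = 33.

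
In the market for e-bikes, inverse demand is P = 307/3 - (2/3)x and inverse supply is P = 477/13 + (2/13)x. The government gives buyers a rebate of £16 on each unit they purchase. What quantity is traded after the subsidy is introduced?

Pre-subsidy: 307/3 - (2/3)x = 477/13 + (2/13)x gives x* = 80 and P* = 49.
With the rebate, buyers effectively pay Pb = Ps − 16, where Ps is the price sellers receive.
On the curves, Pb = 307/3 - (2/3)x and Ps = 477/13 + (2/13)x; the wedge Ps − Pb = 16 gives 477/13 + (2/13)x − (307/3 - (2/3)x) = 16, so x' = 99.5.
Then Pb = 307/3 − (2/3)·99.5 = 36 and Ps = 477/13 + (2/13)·99.5 = 52.

x' = 99.5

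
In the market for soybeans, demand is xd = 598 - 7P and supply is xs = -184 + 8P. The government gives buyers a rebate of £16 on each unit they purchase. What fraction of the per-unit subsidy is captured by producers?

Pre-subsidy: 598 - 7P = -184 + 8P gives P* = 782/15, x* = 3496/15.
With the rebate, buyers effectively pay Pb = Ps − 16, where Ps is the price sellers receive.
Demand in terms of Ps becomes xd = 598 − 7(Ps − 16) = 710 - 7Ps. Setting this equal to supply: 710 - 7Ps = -184 + 8Ps, so Ps = 59.6.
Buyers pay Pb = 59.6 − 16 = 43.6; x' = -184 + 8·59.6 = 292.8.
Buyers' price falls by P* − Pb = 782/15 − 43.6 = 128/15; sellers' price rises by Ps − P* = 59.6 − 782/15 = 112/15.
So producers capture (112/15)/16 = 7/15 of each unit of subsidy.

Producer share = 7/15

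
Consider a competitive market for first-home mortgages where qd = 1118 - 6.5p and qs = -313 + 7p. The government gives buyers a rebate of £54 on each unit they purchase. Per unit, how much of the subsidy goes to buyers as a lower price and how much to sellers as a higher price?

Buyers gain £28 per unit; sellers gain £26 per unit

Pre-subsidy: 1118 - 6.5p = -313 + 7p gives p* = 106, q* = 429.
With the rebate, buyers effectively pay pb = ps − 54, where ps is the price sellers receive.
Demand in terms of ps becomes qd = 1118 − 6.5(ps − 54) = 1469 - 6.5ps. Setting this equal to supply: 1469 - 6.5ps = -313 + 7ps, so ps = 132.
Buyers pay pb = 132 − 54 = 78; q' = -313 + 7·132 = 611.
Buyers' price falls by p* − pb = 106 − 78 = 28; sellers' price rises by ps − p* = 132 − 106 = 26.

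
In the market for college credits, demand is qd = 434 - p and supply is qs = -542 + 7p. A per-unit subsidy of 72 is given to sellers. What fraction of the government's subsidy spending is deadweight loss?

DWL / government spending = 0.084

Pre-subsidy: 434 - p = -542 + 7p gives p* = 122, q* = 312.
With the subsidy, sellers receive ps = pb + 72 for each unit, where pb is the price buyers pay.
Supply in terms of pb becomes qs = -542 + 7(pb + 72) = -38 + 7pb. Setting this equal to demand: 434 - pb = -38 + 7pb, so pb = 59.
Sellers receive ps = 59 + 72 = 131; q' = 434 − 1·59 = 375.
ΔCS = ½(312 + 375)(122 − 59) = 21640.5; ΔPS = ½(312 + 375)(131 − 122) = 3091.5.
Government spending = 72 × 375 = 27000.
DWL = ½ × 72 × (375 − 312) = 2268; fraction = 2268 / 27000 = 0.084.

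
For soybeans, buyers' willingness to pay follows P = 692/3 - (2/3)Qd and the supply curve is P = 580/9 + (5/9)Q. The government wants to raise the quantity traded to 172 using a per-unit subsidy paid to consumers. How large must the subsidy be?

Required subsidy s = 44 per unit

At Q = 172, from the demand curve buyers pay Pb = 692/3 − (2/3)·172 = 116; from the supply curve sellers need Ps = 580/9 + (5/9)·172 = 160.
The subsidy must fill the gap: s = Ps − Pb = 160 − 116 = 44.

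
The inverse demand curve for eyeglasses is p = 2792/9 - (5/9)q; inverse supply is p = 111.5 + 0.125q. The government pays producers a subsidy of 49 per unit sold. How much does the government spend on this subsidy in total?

Government cost = 17836

Pre-subsidy: 2792/9 - (5/9)q = 111.5 + 0.125q gives q* = 292 and p* = 148.
With the subsidy, sellers receive ps = pb + 49 for each unit, where pb is the price buyers pay.
On the curves, pb = 2792/9 - (5/9)q and ps = 111.5 + 0.125q; the wedge ps − pb = 49 gives 111.5 + 0.125q − (2792/9 - (5/9)q) = 49, so q' = 364.
Then pb = 2792/9 − (5/9)·364 = 108 and ps = 111.5 + 0.125·364 = 157.
Government outlay = subsidy × quantity = 49 × 364 = 17836.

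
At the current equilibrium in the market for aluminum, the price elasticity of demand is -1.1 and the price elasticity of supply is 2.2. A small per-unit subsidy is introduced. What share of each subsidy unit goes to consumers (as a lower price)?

For a small subsidy around the equilibrium, the benefit split depends on the relative slopes, which at a point are proportional to the elasticities.
Buyer share = εs/(εs + |εd|) = 2.2/(2.2 + 1.1) = 2/3; seller share = |εd|/(εs + |εd|) = 1/3.

Consumer share = 2/3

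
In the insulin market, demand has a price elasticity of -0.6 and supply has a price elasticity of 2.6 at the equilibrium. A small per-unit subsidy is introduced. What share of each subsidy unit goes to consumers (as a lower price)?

For a small subsidy around the equilibrium, the benefit split depends on the relative slopes, which at a point are proportional to the elasticities.
Buyer share = εs/(εs + |εd|) = 2.6/(2.6 + 0.6) = 0.8125; seller share = |εd|/(εs + |εd|) = 0.1875.

Consumer share = 0.8125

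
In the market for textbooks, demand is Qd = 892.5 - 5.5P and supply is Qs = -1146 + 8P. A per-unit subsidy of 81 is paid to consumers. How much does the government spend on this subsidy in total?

Government cost = 26406

Pre-subsidy: 892.5 - 5.5P = -1146 + 8P gives P* = 151, Q* = 62.
With the rebate, buyers effectively pay Pb = Ps − 81, where Ps is the price sellers receive.
Demand in terms of Ps becomes Qd = 892.5 − 5.5(Ps − 81) = 1338 - 5.5Ps. Setting this equal to supply: 1338 - 5.5Ps = -1146 + 8Ps, so Ps = 184.
Buyers pay Pb = 184 − 81 = 103; Q' = -1146 + 8·184 = 326.
Government outlay = subsidy × quantity = 81 × 326 = 26406.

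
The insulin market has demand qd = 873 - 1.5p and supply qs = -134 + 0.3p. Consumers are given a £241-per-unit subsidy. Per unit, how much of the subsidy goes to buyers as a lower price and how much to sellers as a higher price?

Buyers gain 241/6 per unit; sellers gain 1205/6 per unit

Pre-subsidy: 873 - 1.5p = -134 + 0.3p gives p* = 5035/9, q* = 203/6.
With the rebate, buyers effectively pay pb = ps − 241, where ps is the price sellers receive.
Demand in terms of ps becomes qd = 873 − 1.5(ps − 241) = 1234.5 - 1.5ps. Setting this equal to supply: 1234.5 - 1.5ps = -134 + 0.3ps, so ps = 13685/18.
Buyers pay pb = 13685/18 − 241 = 9347/18; q' = -134 + 0.3·(13685/18) = 1129/12.
Buyers' price falls by p* − pb = 5035/9 − 9347/18 = 241/6; sellers' price rises by ps − p* = 13685/18 − 5035/9 = 1205/6.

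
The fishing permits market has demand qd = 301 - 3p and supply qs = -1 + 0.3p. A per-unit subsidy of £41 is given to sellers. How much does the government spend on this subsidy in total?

Government cost = 16974/11

Pre-subsidy: 301 - 3p = -1 + 0.3p gives p* = 3020/33, q* = 291/11.
With the subsidy, sellers receive ps = pb + 41 for each unit, where pb is the price buyers pay.
Supply in terms of pb becomes qs = -1 + 0.3(pb + 41) = 11.3 + 0.3pb. Setting this equal to demand: 301 - 3pb = 11.3 + 0.3pb, so pb = 2897/33.
Sellers receive ps = 2897/33 + 41 = 4250/33; q' = 301 − 3·(2897/33) = 414/11.
Government outlay = subsidy × quantity = 41 × 414/11 = 16974/11.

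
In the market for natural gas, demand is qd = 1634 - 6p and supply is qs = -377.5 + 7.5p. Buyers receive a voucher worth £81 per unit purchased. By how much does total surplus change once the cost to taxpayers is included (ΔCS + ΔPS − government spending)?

Pre-subsidy: 1634 - 6p = -377.5 + 7.5p gives p* = 149, q* = 740.
With the rebate, buyers effectively pay pb = ps − 81, where ps is the price sellers receive.
Demand in terms of ps becomes qd = 1634 − 6(ps − 81) = 2120 - 6ps. Setting this equal to supply: 2120 - 6ps = -377.5 + 7.5ps, so ps = 185.
Buyers pay pb = 185 − 81 = 104; q' = -377.5 + 7.5·185 = 1010.
ΔCS = ½(740 + 1010)(149 − 104) = 39375; ΔPS = ½(740 + 1010)(185 − 149) = 31500.
Government spending = 81 × 1010 = 81810.
Net change = 39375 + 31500 − 81810 = -10935. The loss equals the DWL triangle ½·81·270.

Net change in total surplus = -£10935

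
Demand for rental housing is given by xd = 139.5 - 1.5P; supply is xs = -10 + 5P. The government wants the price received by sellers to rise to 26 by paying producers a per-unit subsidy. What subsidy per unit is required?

Required subsidy s = 13 per unit

At a seller price of 26, quantity supplied is -10 + 5·26 = 120.
Buyers absorb 120 only when they pay Pb with 139.5 − 1.5·Pb = 120, i.e. Pb = 13.
s = Ps − Pb = 26 − 13 = 13.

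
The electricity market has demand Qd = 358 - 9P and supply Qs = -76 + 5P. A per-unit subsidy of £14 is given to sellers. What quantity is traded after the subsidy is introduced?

Q' = 124

Pre-subsidy: 358 - 9P = -76 + 5P gives P* = 31, Q* = 79.
With the subsidy, sellers receive Ps = Pb + 14 for each unit, where Pb is the price buyers pay.
Supply in terms of Pb becomes Qs = -76 + 5(Pb + 14) = -6 + 5Pb. Setting this equal to demand: 358 - 9Pb = -6 + 5Pb, so Pb = 26.
Sellers receive Ps = 26 + 14 = 40; Q' = 358 − 9·26 = 124.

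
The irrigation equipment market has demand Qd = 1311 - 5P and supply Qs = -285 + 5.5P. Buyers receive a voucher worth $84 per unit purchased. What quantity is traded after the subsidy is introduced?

Q' = 771

Pre-subsidy: 1311 - 5P = -285 + 5.5P gives P* = 152, Q* = 551.
With the rebate, buyers effectively pay Pb = Ps − 84, where Ps is the price sellers receive.
Demand in terms of Ps becomes Qd = 1311 − 5(Ps − 84) = 1731 - 5Ps. Setting this equal to supply: 1731 - 5Ps = -285 + 5.5Ps, so Ps = 192.
Buyers pay Pb = 192 − 84 = 108; Q' = -285 + 5.5·192 = 771.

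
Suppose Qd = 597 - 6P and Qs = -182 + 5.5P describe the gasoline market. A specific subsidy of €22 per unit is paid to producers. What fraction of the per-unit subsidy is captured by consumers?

Consumer share = 11/23

Pre-subsidy: 597 - 6P = -182 + 5.5P gives P* = 1558/23, Q* = 4383/23.
With the subsidy, sellers receive Ps = Pb + 22 for each unit, where Pb is the price buyers pay.
Supply in terms of Pb becomes Qs = -182 + 5.5(Pb + 22) = -61 + 5.5Pb. Setting this equal to demand: 597 - 6Pb = -61 + 5.5Pb, so Pb = 1316/23.
Sellers receive Ps = 1316/23 + 22 = 1822/23; Q' = 597 − 6·(1316/23) = 5835/23.
Buyers' price falls by P* − Pb = 1558/23 − 1316/23 = 242/23; sellers' price rises by Ps − P* = 1822/23 − 1558/23 = 264/23.
So consumers capture (242/23)/22 = 11/23 of each unit of subsidy.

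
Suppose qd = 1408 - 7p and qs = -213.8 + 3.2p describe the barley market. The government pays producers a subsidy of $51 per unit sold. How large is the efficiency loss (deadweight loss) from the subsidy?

Pre-subsidy: 1408 - 7p = -213.8 + 3.2p gives p* = 159, q* = 295.
With the subsidy, sellers receive ps = pb + 51 for each unit, where pb is the price buyers pay.
Supply in terms of pb becomes qs = -213.8 + 3.2(pb + 51) = -50.6 + 3.2pb. Setting this equal to demand: 1408 - 7pb = -50.6 + 3.2pb, so pb = 143.
Sellers receive ps = 143 + 51 = 194; q' = 1408 − 7·143 = 407.
The subsidy expands output by 407 − 295 = 112 past the efficient level; on those units the gap between marginal cost and willingness to pay runs from 0 up to 51.
DWL = ½ × 51 × 112 = 2856.

Deadweight loss = $2856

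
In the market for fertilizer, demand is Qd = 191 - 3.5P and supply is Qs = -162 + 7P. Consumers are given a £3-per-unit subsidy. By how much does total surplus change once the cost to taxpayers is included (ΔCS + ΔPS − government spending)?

Pre-subsidy: 191 - 3.5P = -162 + 7P gives P* = 706/21, Q* = 220/3.
With the rebate, buyers effectively pay Pb = Ps − 3, where Ps is the price sellers receive.
Demand in terms of Ps becomes Qd = 191 − 3.5(Ps − 3) = 201.5 - 3.5Ps. Setting this equal to supply: 201.5 - 3.5Ps = -162 + 7Ps, so Ps = 727/21.
Buyers pay Pb = 727/21 − 3 = 664/21; Q' = -162 + 7·(727/21) = 241/3.
ΔCS = ½(220/3 + 241/3)(706/21 − 664/21) = 461/3; ΔPS = ½(220/3 + 241/3)(727/21 − 706/21) = 461/6.
Government spending = 3 × 241/3 = 241.
Net change = 461/3 + 461/6 − 241 = -10.5. The loss equals the DWL triangle ½·3·7.

Net change in total surplus = -£10.5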